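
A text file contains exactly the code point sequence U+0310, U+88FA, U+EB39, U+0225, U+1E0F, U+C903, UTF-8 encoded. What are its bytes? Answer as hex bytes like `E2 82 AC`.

CC 90 E8 A3 BA EE AC B9 C8 A5 E1 B8 8F EC A4 83

U+0310: 2-byte form → CC 90.
U+88FA: 3-byte form → E8 A3 BA.
U+EB39: 3-byte form → EE AC B9.
U+0225: 2-byte form → C8 A5.
U+1E0F: 3-byte form → E1 B8 8F.
U+C903: 3-byte form → EC A4 83.
Concatenated (16 bytes): CC 90 E8 A3 BA EE AC B9 C8 A5 E1 B8 8F EC A4 83.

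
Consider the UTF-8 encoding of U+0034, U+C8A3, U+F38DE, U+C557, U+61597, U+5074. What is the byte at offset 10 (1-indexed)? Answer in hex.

1-indexed offset 10 is 0-indexed offset 9.
U+0034 → 1-byte form 34 at offsets 0–0.
U+C8A3 → 3-byte form EC A2 A3 at offsets 1–3.
U+F38DE → 4-byte form F3 B3 A3 9E at offsets 4–7.
U+C557 → 3-byte form EC 95 97 at offsets 8–10.
Offset 9 falls in char 4's range; it's byte 2 of EC 95 97 = 0x95.

0x95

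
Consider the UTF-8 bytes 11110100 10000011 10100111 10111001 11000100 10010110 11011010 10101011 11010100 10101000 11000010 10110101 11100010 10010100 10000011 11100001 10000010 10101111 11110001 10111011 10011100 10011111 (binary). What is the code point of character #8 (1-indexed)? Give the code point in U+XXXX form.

U+7B71F

Offset 0: leading byte 0xF4 = 11110100 → 4-byte char #1 = F4 83 A7 B9.
Offset 4: leading byte 0xC4 = 11000100 → 2-byte char #2 = C4 96.
Offset 6: leading byte 0xDA = 11011010 → 2-byte char #3 = DA AB.
Offset 8: leading byte 0xD4 = 11010100 → 2-byte char #4 = D4 A8.
Offset 10: leading byte 0xC2 = 11000010 → 2-byte char #5 = C2 B5.
Offset 12: leading byte 0xE2 = 11100010 → 3-byte char #6 = E2 94 83.
Offset 15: leading byte 0xE1 = 11100001 → 3-byte char #7 = E1 82 AF.
Offset 18: leading byte 0xF1 = 11110001 → 4-byte char #8 = F1 BB 9C 9F.
Leading byte 0xF1 = 11110001 matches 11110xxx → 4-byte sequence.
Byte 1: 0xF1 = 11110001, payload 001 (3 bits).
Byte 2: 0xBB = 10111011 (10xxxxxx ✓), payload 111011.
Byte 3: 0x9C = 10011100 (10xxxxxx ✓), payload 011100.
Byte 4: 0x9F = 10011111 (10xxxxxx ✓), payload 011111.
Concatenate: 001111011011100011111 = 0x7B71F (21 bits → U+7B71F).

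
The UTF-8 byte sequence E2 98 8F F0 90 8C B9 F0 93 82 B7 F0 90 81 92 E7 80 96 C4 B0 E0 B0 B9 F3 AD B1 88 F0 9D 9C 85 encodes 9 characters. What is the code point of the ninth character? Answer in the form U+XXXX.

Offset 0: leading byte 0xE2 = 11100010 → 3-byte char #1 = E2 98 8F.
Offset 3: leading byte 0xF0 = 11110000 → 4-byte char #2 = F0 90 8C B9.
Offset 7: leading byte 0xF0 = 11110000 → 4-byte char #3 = F0 93 82 B7.
Offset 11: leading byte 0xF0 = 11110000 → 4-byte char #4 = F0 90 81 92.
Offset 15: leading byte 0xE7 = 11100111 → 3-byte char #5 = E7 80 96.
Offset 18: leading byte 0xC4 = 11000100 → 2-byte char #6 = C4 B0.
Offset 20: leading byte 0xE0 = 11100000 → 3-byte char #7 = E0 B0 B9.
Offset 23: leading byte 0xF3 = 11110011 → 4-byte char #8 = F3 AD B1 88.
Offset 27: leading byte 0xF0 = 11110000 → 4-byte char #9 = F0 9D 9C 85.
Leading byte 0xF0 = 11110000 matches 11110xxx → 4-byte sequence.
Byte 1: 0xF0 = 11110000, payload 000 (3 bits).
Byte 2: 0x9D = 10011101 (10xxxxxx ✓), payload 011101.
Byte 3: 0x9C = 10011100 (10xxxxxx ✓), payload 011100.
Byte 4: 0x85 = 10000101 (10xxxxxx ✓), payload 000101.
Concatenate: 000011101011100000101 = 0x1D705 (21 bits → U+1D705).

U+1D705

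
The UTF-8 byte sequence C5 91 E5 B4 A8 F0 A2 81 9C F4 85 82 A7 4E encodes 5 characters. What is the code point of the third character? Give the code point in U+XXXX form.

U+2205C

Offset 0: leading byte 0xC5 = 11000101 → 2-byte char #1 = C5 91.
Offset 2: leading byte 0xE5 = 11100101 → 3-byte char #2 = E5 B4 A8.
Offset 5: leading byte 0xF0 = 11110000 → 4-byte char #3 = F0 A2 81 9C.
Leading byte 0xF0 = 11110000 matches 11110xxx → 4-byte sequence.
Byte 1: 0xF0 = 11110000, payload 000 (3 bits).
Byte 2: 0xA2 = 10100010 (10xxxxxx ✓), payload 100010.
Byte 3: 0x81 = 10000001 (10xxxxxx ✓), payload 000001.
Byte 4: 0x9C = 10011100 (10xxxxxx ✓), payload 011100.
Concatenate: 000100010000001011100 = 0x2205C (21 bits → U+2205C).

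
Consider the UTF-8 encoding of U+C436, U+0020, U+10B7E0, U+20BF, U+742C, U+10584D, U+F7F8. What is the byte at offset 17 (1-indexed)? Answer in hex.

1-indexed offset 17 is 0-indexed offset 16.
U+C436 → 3-byte form EC 90 B6 at offsets 0–2.
U+0020 → 1-byte form 20 at offsets 3–3.
U+10B7E0 → 4-byte form F4 8B 9F A0 at offsets 4–7.
U+20BF → 3-byte form E2 82 BF at offsets 8–10.
U+742C → 3-byte form E7 90 AC at offsets 11–13.
U+10584D → 4-byte form F4 85 A1 8D at offsets 14–17.
Offset 16 falls in char 6's range; it's byte 3 of F4 85 A1 8D = 0xA1.

0xA1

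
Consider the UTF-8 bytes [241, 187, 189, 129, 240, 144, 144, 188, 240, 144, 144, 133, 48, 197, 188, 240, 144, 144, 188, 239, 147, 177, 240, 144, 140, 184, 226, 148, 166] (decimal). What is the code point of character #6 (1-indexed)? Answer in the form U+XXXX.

Offset 0: leading byte 0xF1 = 11110001 → 4-byte char #1 = F1 BB BD 81.
Offset 4: leading byte 0xF0 = 11110000 → 4-byte char #2 = F0 90 90 BC.
Offset 8: leading byte 0xF0 = 11110000 → 4-byte char #3 = F0 90 90 85.
Offset 12: leading byte 0x30 = 00110000 → 1-byte char #4 = 30.
Offset 13: leading byte 0xC5 = 11000101 → 2-byte char #5 = C5 BC.
Offset 15: leading byte 0xF0 = 11110000 → 4-byte char #6 = F0 90 90 BC.
Leading byte 0xF0 = 11110000 matches 11110xxx → 4-byte sequence.
Byte 1: 0xF0 = 11110000, payload 000 (3 bits).
Byte 2: 0x90 = 10010000 (10xxxxxx ✓), payload 010000.
Byte 3: 0x90 = 10010000 (10xxxxxx ✓), payload 010000.
Byte 4: 0xBC = 10111100 (10xxxxxx ✓), payload 111100.
Concatenate: 000010000010000111100 = 0x1043C (21 bits → U+1043C).

U+1043C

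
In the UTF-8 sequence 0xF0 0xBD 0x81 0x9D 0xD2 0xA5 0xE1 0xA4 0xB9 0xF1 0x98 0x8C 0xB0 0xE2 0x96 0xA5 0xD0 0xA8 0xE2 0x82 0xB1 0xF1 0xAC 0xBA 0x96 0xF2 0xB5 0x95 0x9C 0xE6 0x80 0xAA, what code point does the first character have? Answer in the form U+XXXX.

U+3D05D

Offset 0: leading byte 0xF0 = 11110000 → 4-byte char #1 = F0 BD 81 9D.
Leading byte 0xF0 = 11110000 matches 11110xxx → 4-byte sequence.
Byte 1: 0xF0 = 11110000, payload 000 (3 bits).
Byte 2: 0xBD = 10111101 (10xxxxxx ✓), payload 111101.
Byte 3: 0x81 = 10000001 (10xxxxxx ✓), payload 000001.
Byte 4: 0x9D = 10011101 (10xxxxxx ✓), payload 011101.
Concatenate: 000111101000001011101 = 0x3D05D (21 bits → U+3D05D).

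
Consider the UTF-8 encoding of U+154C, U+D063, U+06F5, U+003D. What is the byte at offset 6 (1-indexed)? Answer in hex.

1-indexed offset 6 is 0-indexed offset 5.
U+154C → 3-byte form E1 95 8C at offsets 0–2.
U+D063 → 3-byte form ED 81 A3 at offsets 3–5.
Offset 5 falls in char 2's range; it's byte 3 of ED 81 A3 = 0xA3.

0xA3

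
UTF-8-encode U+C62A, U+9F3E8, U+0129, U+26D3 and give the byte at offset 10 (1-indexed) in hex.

1-indexed offset 10 is 0-indexed offset 9.
U+C62A → 3-byte form EC 98 AA at offsets 0–2.
U+9F3E8 → 4-byte form F2 9F 8F A8 at offsets 3–6.
U+0129 → 2-byte form C4 A9 at offsets 7–8.
U+26D3 → 3-byte form E2 9B 93 at offsets 9–11.
Offset 9 falls in char 4's range; it's byte 1 of E2 9B 93 = 0xE2.

0xE2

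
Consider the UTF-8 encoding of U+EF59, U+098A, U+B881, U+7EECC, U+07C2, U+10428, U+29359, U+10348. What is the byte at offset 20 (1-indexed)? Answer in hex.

0xF0

1-indexed offset 20 is 0-indexed offset 19.
U+EF59 → 3-byte form EE BD 99 at offsets 0–2.
U+098A → 3-byte form E0 A6 8A at offsets 3–5.
U+B881 → 3-byte form EB A2 81 at offsets 6–8.
U+7EECC → 4-byte form F1 BE BB 8C at offsets 9–12.
U+07C2 → 2-byte form DF 82 at offsets 13–14.
U+10428 → 4-byte form F0 90 90 A8 at offsets 15–18.
U+29359 → 4-byte form F0 A9 8D 99 at offsets 19–22.
Offset 19 falls in char 7's range; it's byte 1 of F0 A9 8D 99 = 0xF0.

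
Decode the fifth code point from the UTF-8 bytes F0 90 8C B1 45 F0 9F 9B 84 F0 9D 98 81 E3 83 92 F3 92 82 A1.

U+30D2

Offset 0: leading byte 0xF0 = 11110000 → 4-byte char #1 = F0 90 8C B1.
Offset 4: leading byte 0x45 = 01000101 → 1-byte char #2 = 45.
Offset 5: leading byte 0xF0 = 11110000 → 4-byte char #3 = F0 9F 9B 84.
Offset 9: leading byte 0xF0 = 11110000 → 4-byte char #4 = F0 9D 98 81.
Offset 13: leading byte 0xE3 = 11100011 → 3-byte char #5 = E3 83 92.
Leading byte 0xE3 = 11100011 matches 1110xxxx → 3-byte sequence.
Byte 1: 0xE3 = 11100011, payload 0011 (4 bits).
Byte 2: 0x83 = 10000011 (10xxxxxx ✓), payload 000011.
Byte 3: 0x92 = 10010010 (10xxxxxx ✓), payload 010010.
Concatenate: 0011000011010010 = 0x30D2 (16 bits → U+30D2).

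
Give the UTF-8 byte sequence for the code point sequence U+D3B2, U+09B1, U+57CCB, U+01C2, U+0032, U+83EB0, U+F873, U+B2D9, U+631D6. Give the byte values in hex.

U+D3B2: 3-byte form → ED 8E B2.
U+09B1: 3-byte form → E0 A6 B1.
U+57CCB: 4-byte form → F1 97 B3 8B.
U+01C2: 2-byte form → C7 82.
U+0032: 1-byte form → 32.
U+83EB0: 4-byte form → F2 83 BA B0.
U+F873: 3-byte form → EF A1 B3.
U+B2D9: 3-byte form → EB 8B 99.
U+631D6: 4-byte form → F1 A3 87 96.
Concatenated (27 bytes): ED 8E B2 E0 A6 B1 F1 97 B3 8B C7 82 32 F2 83 BA B0 EF A1 B3 EB 8B 99 F1 A3 87 96.

ED 8E B2 E0 A6 B1 F1 97 B3 8B C7 82 32 F2 83 BA B0 EF A1 B3 EB 8B 99 F1 A3 87 96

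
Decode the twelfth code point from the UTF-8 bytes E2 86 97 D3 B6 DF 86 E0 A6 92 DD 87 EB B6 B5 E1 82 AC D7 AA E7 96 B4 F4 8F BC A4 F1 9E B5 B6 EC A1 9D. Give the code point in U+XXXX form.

Offset 0: leading byte 0xE2 = 11100010 → 3-byte char #1 = E2 86 97.
Offset 3: leading byte 0xD3 = 11010011 → 2-byte char #2 = D3 B6.
Offset 5: leading byte 0xDF = 11011111 → 2-byte char #3 = DF 86.
Offset 7: leading byte 0xE0 = 11100000 → 3-byte char #4 = E0 A6 92.
Offset 10: leading byte 0xDD = 11011101 → 2-byte char #5 = DD 87.
Offset 12: leading byte 0xEB = 11101011 → 3-byte char #6 = EB B6 B5.
Offset 15: leading byte 0xE1 = 11100001 → 3-byte char #7 = E1 82 AC.
Offset 18: leading byte 0xD7 = 11010111 → 2-byte char #8 = D7 AA.
Offset 20: leading byte 0xE7 = 11100111 → 3-byte char #9 = E7 96 B4.
Offset 23: leading byte 0xF4 = 11110100 → 4-byte char #10 = F4 8F BC A4.
Offset 27: leading byte 0xF1 = 11110001 → 4-byte char #11 = F1 9E B5 B6.
Offset 31: leading byte 0xEC = 11101100 → 3-byte char #12 = EC A1 9D.
Leading byte 0xEC = 11101100 matches 1110xxxx → 3-byte sequence.
Byte 1: 0xEC = 11101100, payload 1100 (4 bits).
Byte 2: 0xA1 = 10100001 (10xxxxxx ✓), payload 100001.
Byte 3: 0x9D = 10011101 (10xxxxxx ✓), payload 011101.
Concatenate: 1100100001011101 = 0xC85D (16 bits → U+C85D).

U+C85D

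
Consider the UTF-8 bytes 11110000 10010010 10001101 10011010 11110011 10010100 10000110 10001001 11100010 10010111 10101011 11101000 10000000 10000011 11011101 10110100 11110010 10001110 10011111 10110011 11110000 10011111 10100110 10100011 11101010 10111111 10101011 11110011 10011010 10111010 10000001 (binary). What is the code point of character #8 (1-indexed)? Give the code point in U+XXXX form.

U+AFEB

Offset 0: leading byte 0xF0 = 11110000 → 4-byte char #1 = F0 92 8D 9A.
Offset 4: leading byte 0xF3 = 11110011 → 4-byte char #2 = F3 94 86 89.
Offset 8: leading byte 0xE2 = 11100010 → 3-byte char #3 = E2 97 AB.
Offset 11: leading byte 0xE8 = 11101000 → 3-byte char #4 = E8 80 83.
Offset 14: leading byte 0xDD = 11011101 → 2-byte char #5 = DD B4.
Offset 16: leading byte 0xF2 = 11110010 → 4-byte char #6 = F2 8E 9F B3.
Offset 20: leading byte 0xF0 = 11110000 → 4-byte char #7 = F0 9F A6 A3.
Offset 24: leading byte 0xEA = 11101010 → 3-byte char #8 = EA BF AB.
Leading byte 0xEA = 11101010 matches 1110xxxx → 3-byte sequence.
Byte 1: 0xEA = 11101010, payload 1010 (4 bits).
Byte 2: 0xBF = 10111111 (10xxxxxx ✓), payload 111111.
Byte 3: 0xAB = 10101011 (10xxxxxx ✓), payload 101011.
Concatenate: 1010111111101011 = 0xAFEB (16 bits → U+AFEB).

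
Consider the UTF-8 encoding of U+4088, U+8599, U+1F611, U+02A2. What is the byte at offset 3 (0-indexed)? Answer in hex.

U+4088 → 3-byte form E4 82 88 at offsets 0–2.
U+8599 → 3-byte form E8 96 99 at offsets 3–5.
Offset 3 falls in char 2's range; it's byte 1 of E8 96 99 = 0xE8.

0xE8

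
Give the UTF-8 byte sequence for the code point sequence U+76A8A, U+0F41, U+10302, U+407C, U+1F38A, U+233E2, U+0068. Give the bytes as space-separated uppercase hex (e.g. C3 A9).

U+76A8A: 4-byte form → F1 B6 AA 8A.
U+0F41: 3-byte form → E0 BD 81.
U+10302: 4-byte form → F0 90 8C 82.
U+407C: 3-byte form → E4 81 BC.
U+1F38A: 4-byte form → F0 9F 8E 8A.
U+233E2: 4-byte form → F0 A3 8F A2.
U+0068: 1-byte form → 68.
Concatenated (23 bytes): F1 B6 AA 8A E0 BD 81 F0 90 8C 82 E4 81 BC F0 9F 8E 8A F0 A3 8F A2 68.

F1 B6 AA 8A E0 BD 81 F0 90 8C 82 E4 81 BC F0 9F 8E 8A F0 A3 8F A2 68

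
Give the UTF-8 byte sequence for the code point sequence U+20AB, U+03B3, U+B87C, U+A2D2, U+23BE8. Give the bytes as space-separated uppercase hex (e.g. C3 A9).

E2 82 AB CE B3 EB A1 BC EA 8B 92 F0 A3 AF A8

U+20AB: 3-byte form → E2 82 AB.
U+03B3: 2-byte form → CE B3.
U+B87C: 3-byte form → EB A1 BC.
U+A2D2: 3-byte form → EA 8B 92.
U+23BE8: 4-byte form → F0 A3 AF A8.
Concatenated (15 bytes): E2 82 AB CE B3 EB A1 BC EA 8B 92 F0 A3 AF A8.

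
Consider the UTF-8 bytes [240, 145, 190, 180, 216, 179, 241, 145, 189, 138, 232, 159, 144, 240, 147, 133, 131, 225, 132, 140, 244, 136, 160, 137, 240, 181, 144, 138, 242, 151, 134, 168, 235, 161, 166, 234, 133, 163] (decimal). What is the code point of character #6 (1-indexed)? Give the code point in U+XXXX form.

U+110C

Offset 0: leading byte 0xF0 = 11110000 → 4-byte char #1 = F0 91 BE B4.
Offset 4: leading byte 0xD8 = 11011000 → 2-byte char #2 = D8 B3.
Offset 6: leading byte 0xF1 = 11110001 → 4-byte char #3 = F1 91 BD 8A.
Offset 10: leading byte 0xE8 = 11101000 → 3-byte char #4 = E8 9F 90.
Offset 13: leading byte 0xF0 = 11110000 → 4-byte char #5 = F0 93 85 83.
Offset 17: leading byte 0xE1 = 11100001 → 3-byte char #6 = E1 84 8C.
Leading byte 0xE1 = 11100001 matches 1110xxxx → 3-byte sequence.
Byte 1: 0xE1 = 11100001, payload 0001 (4 bits).
Byte 2: 0x84 = 10000100 (10xxxxxx ✓), payload 000100.
Byte 3: 0x8C = 10001100 (10xxxxxx ✓), payload 001100.
Concatenate: 0001000100001100 = 0x110C (16 bits → U+110C).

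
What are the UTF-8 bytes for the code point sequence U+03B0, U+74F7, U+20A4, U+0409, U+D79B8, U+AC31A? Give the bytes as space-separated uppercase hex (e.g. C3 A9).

CE B0 E7 93 B7 E2 82 A4 D0 89 F3 97 A6 B8 F2 AC 8C 9A

U+03B0: 2-byte form → CE B0.
U+74F7: 3-byte form → E7 93 B7.
U+20A4: 3-byte form → E2 82 A4.
U+0409: 2-byte form → D0 89.
U+D79B8: 4-byte form → F3 97 A6 B8.
U+AC31A: 4-byte form → F2 AC 8C 9A.
Concatenated (18 bytes): CE B0 E7 93 B7 E2 82 A4 D0 89 F3 97 A6 B8 F2 AC 8C 9A.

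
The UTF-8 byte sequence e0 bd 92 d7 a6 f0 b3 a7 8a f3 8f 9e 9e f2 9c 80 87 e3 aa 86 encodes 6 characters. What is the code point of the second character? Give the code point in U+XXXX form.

Offset 0: leading byte 0xE0 = 11100000 → 3-byte char #1 = E0 BD 92.
Offset 3: leading byte 0xD7 = 11010111 → 2-byte char #2 = D7 A6.
Leading byte 0xD7 = 11010111 matches 110xxxxx → 2-byte sequence.
Byte 1: 0xD7 = 11010111, payload 10111 (5 bits).
Byte 2: 0xA6 = 10100110 (10xxxxxx ✓), payload 100110.
Concatenate: 10111100110 = 0x5E6 (11 bits → U+05E6).

U+05E6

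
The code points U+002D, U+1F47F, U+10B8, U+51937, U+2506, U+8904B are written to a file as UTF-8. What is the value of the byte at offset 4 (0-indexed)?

U+002D → 1-byte form 2D at offsets 0–0.
U+1F47F → 4-byte form F0 9F 91 BF at offsets 1–4.
Offset 4 falls in char 2's range; it's byte 4 of F0 9F 91 BF = 0xBF.

0xBF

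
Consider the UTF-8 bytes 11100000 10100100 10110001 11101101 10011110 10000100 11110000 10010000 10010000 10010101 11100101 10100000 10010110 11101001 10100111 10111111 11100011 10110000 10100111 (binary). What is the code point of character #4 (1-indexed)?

Offset 0: leading byte 0xE0 = 11100000 → 3-byte char #1 = E0 A4 B1.
Offset 3: leading byte 0xED = 11101101 → 3-byte char #2 = ED 9E 84.
Offset 6: leading byte 0xF0 = 11110000 → 4-byte char #3 = F0 90 90 95.
Offset 10: leading byte 0xE5 = 11100101 → 3-byte char #4 = E5 A0 96.
Leading byte 0xE5 = 11100101 matches 1110xxxx → 3-byte sequence.
Byte 1: 0xE5 = 11100101, payload 0101 (4 bits).
Byte 2: 0xA0 = 10100000 (10xxxxxx ✓), payload 100000.
Byte 3: 0x96 = 10010110 (10xxxxxx ✓), payload 010110.
Concatenate: 0101100000010110 = 0x5816 (16 bits → U+5816).

U+5816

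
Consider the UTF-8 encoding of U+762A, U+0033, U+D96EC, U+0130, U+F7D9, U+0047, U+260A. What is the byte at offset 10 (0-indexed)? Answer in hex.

0xEF

U+762A → 3-byte form E7 98 AA at offsets 0–2.
U+0033 → 1-byte form 33 at offsets 3–3.
U+D96EC → 4-byte form F3 99 9B AC at offsets 4–7.
U+0130 → 2-byte form C4 B0 at offsets 8–9.
U+F7D9 → 3-byte form EF 9F 99 at offsets 10–12.
Offset 10 falls in char 5's range; it's byte 1 of EF 9F 99 = 0xEF.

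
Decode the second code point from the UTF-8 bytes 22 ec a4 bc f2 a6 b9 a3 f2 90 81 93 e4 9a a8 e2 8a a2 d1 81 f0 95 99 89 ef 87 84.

U+C93C

Offset 0: leading byte 0x22 = 00100010 → 1-byte char #1 = 22.
Offset 1: leading byte 0xEC = 11101100 → 3-byte char #2 = EC A4 BC.
Leading byte 0xEC = 11101100 matches 1110xxxx → 3-byte sequence.
Byte 1: 0xEC = 11101100, payload 1100 (4 bits).
Byte 2: 0xA4 = 10100100 (10xxxxxx ✓), payload 100100.
Byte 3: 0xBC = 10111100 (10xxxxxx ✓), payload 111100.
Concatenate: 1100100100111100 = 0xC93C (16 bits → U+C93C).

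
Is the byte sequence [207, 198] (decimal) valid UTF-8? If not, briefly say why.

invalid (non-continuation byte where continuation expected)

Leading byte 0xCF = 11001111 → 2-byte form.
Byte 2 is 0xC6 = 11000110, which is not 10xxxxxx — expected a continuation byte.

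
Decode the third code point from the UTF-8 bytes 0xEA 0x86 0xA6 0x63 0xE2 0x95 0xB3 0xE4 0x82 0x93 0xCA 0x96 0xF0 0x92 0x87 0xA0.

Offset 0: leading byte 0xEA = 11101010 → 3-byte char #1 = EA 86 A6.
Offset 3: leading byte 0x63 = 01100011 → 1-byte char #2 = 63.
Offset 4: leading byte 0xE2 = 11100010 → 3-byte char #3 = E2 95 B3.
Leading byte 0xE2 = 11100010 matches 1110xxxx → 3-byte sequence.
Byte 1: 0xE2 = 11100010, payload 0010 (4 bits).
Byte 2: 0x95 = 10010101 (10xxxxxx ✓), payload 010101.
Byte 3: 0xB3 = 10110011 (10xxxxxx ✓), payload 110011.
Concatenate: 0010010101110011 = 0x2573 (16 bits → U+2573).

U+2573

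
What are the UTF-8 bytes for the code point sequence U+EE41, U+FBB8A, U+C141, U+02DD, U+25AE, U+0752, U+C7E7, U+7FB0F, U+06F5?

U+EE41: 3-byte form → EE B9 81.
U+FBB8A: 4-byte form → F3 BB AE 8A.
U+C141: 3-byte form → EC 85 81.
U+02DD: 2-byte form → CB 9D.
U+25AE: 3-byte form → E2 96 AE.
U+0752: 2-byte form → DD 92.
U+C7E7: 3-byte form → EC 9F A7.
U+7FB0F: 4-byte form → F1 BF AC 8F.
U+06F5: 2-byte form → DB B5.
Concatenated (26 bytes): EE B9 81 F3 BB AE 8A EC 85 81 CB 9D E2 96 AE DD 92 EC 9F A7 F1 BF AC 8F DB B5.

EE B9 81 F3 BB AE 8A EC 85 81 CB 9D E2 96 AE DD 92 EC 9F A7 F1 BF AC 8F DB B5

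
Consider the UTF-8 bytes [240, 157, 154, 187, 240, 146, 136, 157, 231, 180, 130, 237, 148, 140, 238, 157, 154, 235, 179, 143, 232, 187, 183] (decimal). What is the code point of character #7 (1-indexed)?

U+8EF7

Offset 0: leading byte 0xF0 = 11110000 → 4-byte char #1 = F0 9D 9A BB.
Offset 4: leading byte 0xF0 = 11110000 → 4-byte char #2 = F0 92 88 9D.
Offset 8: leading byte 0xE7 = 11100111 → 3-byte char #3 = E7 B4 82.
Offset 11: leading byte 0xED = 11101101 → 3-byte char #4 = ED 94 8C.
Offset 14: leading byte 0xEE = 11101110 → 3-byte char #5 = EE 9D 9A.
Offset 17: leading byte 0xEB = 11101011 → 3-byte char #6 = EB B3 8F.
Offset 20: leading byte 0xE8 = 11101000 → 3-byte char #7 = E8 BB B7.
Leading byte 0xE8 = 11101000 matches 1110xxxx → 3-byte sequence.
Byte 1: 0xE8 = 11101000, payload 1000 (4 bits).
Byte 2: 0xBB = 10111011 (10xxxxxx ✓), payload 111011.
Byte 3: 0xB7 = 10110111 (10xxxxxx ✓), payload 110111.
Concatenate: 1000111011110111 = 0x8EF7 (16 bits → U+8EF7).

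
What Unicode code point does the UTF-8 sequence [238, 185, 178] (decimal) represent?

U+EE72

Leading byte 0xEE = 11101110 matches 1110xxxx → 3-byte sequence.
Byte 1: 0xEE = 11101110, payload 1110 (4 bits).
Byte 2: 0xB9 = 10111001 (10xxxxxx ✓), payload 111001.
Byte 3: 0xB2 = 10110010 (10xxxxxx ✓), payload 110010.
Concatenate: 1110111001110010 = 0xEE72 (16 bits → U+EE72).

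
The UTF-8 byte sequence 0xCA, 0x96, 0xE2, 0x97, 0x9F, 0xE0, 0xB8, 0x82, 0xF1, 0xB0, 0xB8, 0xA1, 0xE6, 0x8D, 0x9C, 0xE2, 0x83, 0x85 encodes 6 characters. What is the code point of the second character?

Offset 0: leading byte 0xCA = 11001010 → 2-byte char #1 = CA 96.
Offset 2: leading byte 0xE2 = 11100010 → 3-byte char #2 = E2 97 9F.
Leading byte 0xE2 = 11100010 matches 1110xxxx → 3-byte sequence.
Byte 1: 0xE2 = 11100010, payload 0010 (4 bits).
Byte 2: 0x97 = 10010111 (10xxxxxx ✓), payload 010111.
Byte 3: 0x9F = 10011111 (10xxxxxx ✓), payload 011111.
Concatenate: 0010010111011111 = 0x25DF (16 bits → U+25DF).

U+25DF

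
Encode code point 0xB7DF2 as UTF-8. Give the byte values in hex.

F2 B7 B7 B2

U+B7DF2 = 0xB7DF2 = 753138 decimal. In range U+10000–U+10FFFF → 4-byte form: 11110xxx 10xxxxxx 10xxxxxx 10xxxxxx.
Binary (21 bits): 010110111110111110010.
Split 3+6+6+6: 010 | 110111 | 110111 | 110010.
Byte 1: 11110010 = 0xF2.
Byte 2: 10110111 = 0xB7.
Byte 3: 10110111 = 0xB7.
Byte 4: 10110010 = 0xB2.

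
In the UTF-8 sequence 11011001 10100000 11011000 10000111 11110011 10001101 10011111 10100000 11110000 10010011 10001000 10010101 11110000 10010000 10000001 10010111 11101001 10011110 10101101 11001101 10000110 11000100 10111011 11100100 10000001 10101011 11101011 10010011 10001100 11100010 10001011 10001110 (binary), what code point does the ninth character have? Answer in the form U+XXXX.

U+406B

Offset 0: leading byte 0xD9 = 11011001 → 2-byte char #1 = D9 A0.
Offset 2: leading byte 0xD8 = 11011000 → 2-byte char #2 = D8 87.
Offset 4: leading byte 0xF3 = 11110011 → 4-byte char #3 = F3 8D 9F A0.
Offset 8: leading byte 0xF0 = 11110000 → 4-byte char #4 = F0 93 88 95.
Offset 12: leading byte 0xF0 = 11110000 → 4-byte char #5 = F0 90 81 97.
Offset 16: leading byte 0xE9 = 11101001 → 3-byte char #6 = E9 9E AD.
Offset 19: leading byte 0xCD = 11001101 → 2-byte char #7 = CD 86.
Offset 21: leading byte 0xC4 = 11000100 → 2-byte char #8 = C4 BB.
Offset 23: leading byte 0xE4 = 11100100 → 3-byte char #9 = E4 81 AB.
Leading byte 0xE4 = 11100100 matches 1110xxxx → 3-byte sequence.
Byte 1: 0xE4 = 11100100, payload 0100 (4 bits).
Byte 2: 0x81 = 10000001 (10xxxxxx ✓), payload 000001.
Byte 3: 0xAB = 10101011 (10xxxxxx ✓), payload 101011.
Concatenate: 0100000001101011 = 0x406B (16 bits → U+406B).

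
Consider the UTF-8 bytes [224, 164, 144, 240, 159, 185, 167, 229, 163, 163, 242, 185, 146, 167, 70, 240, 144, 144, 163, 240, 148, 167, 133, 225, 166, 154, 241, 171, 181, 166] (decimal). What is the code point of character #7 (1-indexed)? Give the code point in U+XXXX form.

Offset 0: leading byte 0xE0 = 11100000 → 3-byte char #1 = E0 A4 90.
Offset 3: leading byte 0xF0 = 11110000 → 4-byte char #2 = F0 9F B9 A7.
Offset 7: leading byte 0xE5 = 11100101 → 3-byte char #3 = E5 A3 A3.
Offset 10: leading byte 0xF2 = 11110010 → 4-byte char #4 = F2 B9 92 A7.
Offset 14: leading byte 0x46 = 01000110 → 1-byte char #5 = 46.
Offset 15: leading byte 0xF0 = 11110000 → 4-byte char #6 = F0 90 90 A3.
Offset 19: leading byte 0xF0 = 11110000 → 4-byte char #7 = F0 94 A7 85.
Leading byte 0xF0 = 11110000 matches 11110xxx → 4-byte sequence.
Byte 1: 0xF0 = 11110000, payload 000 (3 bits).
Byte 2: 0x94 = 10010100 (10xxxxxx ✓), payload 010100.
Byte 3: 0xA7 = 10100111 (10xxxxxx ✓), payload 100111.
Byte 4: 0x85 = 10000101 (10xxxxxx ✓), payload 000101.
Concatenate: 000010100100111000101 = 0x149C5 (21 bits → U+149C5).

U+149C5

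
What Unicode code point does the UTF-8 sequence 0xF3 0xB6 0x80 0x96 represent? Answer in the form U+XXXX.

Leading byte 0xF3 = 11110011 matches 11110xxx → 4-byte sequence.
Byte 1: 0xF3 = 11110011, payload 011 (3 bits).
Byte 2: 0xB6 = 10110110 (10xxxxxx ✓), payload 110110.
Byte 3: 0x80 = 10000000 (10xxxxxx ✓), payload 000000.
Byte 4: 0x96 = 10010110 (10xxxxxx ✓), payload 010110.
Concatenate: 011110110000000010110 = 0xF6016 (21 bits → U+F6016).

U+F6016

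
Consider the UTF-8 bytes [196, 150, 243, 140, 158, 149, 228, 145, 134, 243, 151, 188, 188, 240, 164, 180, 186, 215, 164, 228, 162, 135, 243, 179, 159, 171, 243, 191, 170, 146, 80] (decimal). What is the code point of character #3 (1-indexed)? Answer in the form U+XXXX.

Offset 0: leading byte 0xC4 = 11000100 → 2-byte char #1 = C4 96.
Offset 2: leading byte 0xF3 = 11110011 → 4-byte char #2 = F3 8C 9E 95.
Offset 6: leading byte 0xE4 = 11100100 → 3-byte char #3 = E4 91 86.
Leading byte 0xE4 = 11100100 matches 1110xxxx → 3-byte sequence.
Byte 1: 0xE4 = 11100100, payload 0100 (4 bits).
Byte 2: 0x91 = 10010001 (10xxxxxx ✓), payload 010001.
Byte 3: 0x86 = 10000110 (10xxxxxx ✓), payload 000110.
Concatenate: 0100010001000110 = 0x4446 (16 bits → U+4446).

U+4446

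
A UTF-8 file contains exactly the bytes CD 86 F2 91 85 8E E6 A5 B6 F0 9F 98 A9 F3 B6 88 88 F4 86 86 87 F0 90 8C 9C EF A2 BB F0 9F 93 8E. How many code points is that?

Byte at offset 0: 0xCD = 11001101 → 2-byte char (#1). Advance 2.
Byte at offset 2: 0xF2 = 11110010 → 4-byte char (#2). Advance 4.
Byte at offset 6: 0xE6 = 11100110 → 3-byte char (#3). Advance 3.
Byte at offset 9: 0xF0 = 11110000 → 4-byte char (#4). Advance 4.
Byte at offset 13: 0xF3 = 11110011 → 4-byte char (#5). Advance 4.
Byte at offset 17: 0xF4 = 11110100 → 4-byte char (#6). Advance 4.
Byte at offset 21: 0xF0 = 11110000 → 4-byte char (#7). Advance 4.
Byte at offset 25: 0xEF = 11101111 → 3-byte char (#8). Advance 3.
Byte at offset 28: 0xF0 = 11110000 → 4-byte char (#9). Advance 4.
Reached end at offset 32 after 9 code points.

9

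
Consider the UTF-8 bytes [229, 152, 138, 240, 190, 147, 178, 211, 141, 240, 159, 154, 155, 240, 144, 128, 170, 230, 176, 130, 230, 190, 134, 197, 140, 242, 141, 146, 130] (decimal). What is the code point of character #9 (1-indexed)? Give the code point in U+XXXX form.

U+8D482

Offset 0: leading byte 0xE5 = 11100101 → 3-byte char #1 = E5 98 8A.
Offset 3: leading byte 0xF0 = 11110000 → 4-byte char #2 = F0 BE 93 B2.
Offset 7: leading byte 0xD3 = 11010011 → 2-byte char #3 = D3 8D.
Offset 9: leading byte 0xF0 = 11110000 → 4-byte char #4 = F0 9F 9A 9B.
Offset 13: leading byte 0xF0 = 11110000 → 4-byte char #5 = F0 90 80 AA.
Offset 17: leading byte 0xE6 = 11100110 → 3-byte char #6 = E6 B0 82.
Offset 20: leading byte 0xE6 = 11100110 → 3-byte char #7 = E6 BE 86.
Offset 23: leading byte 0xC5 = 11000101 → 2-byte char #8 = C5 8C.
Offset 25: leading byte 0xF2 = 11110010 → 4-byte char #9 = F2 8D 92 82.
Leading byte 0xF2 = 11110010 matches 11110xxx → 4-byte sequence.
Byte 1: 0xF2 = 11110010, payload 010 (3 bits).
Byte 2: 0x8D = 10001101 (10xxxxxx ✓), payload 001101.
Byte 3: 0x92 = 10010010 (10xxxxxx ✓), payload 010010.
Byte 4: 0x82 = 10000010 (10xxxxxx ✓), payload 000010.
Concatenate: 010001101010010000010 = 0x8D482 (21 bits → U+8D482).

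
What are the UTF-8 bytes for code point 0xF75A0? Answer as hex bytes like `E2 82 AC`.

U+F75A0 = 0xF75A0 = 1013152 decimal. In range U+10000–U+10FFFF → 4-byte form: 11110xxx 10xxxxxx 10xxxxxx 10xxxxxx.
Binary (21 bits): 011110111010110100000.
Split 3+6+6+6: 011 | 110111 | 010110 | 100000.
Byte 1: 11110011 = 0xF3.
Byte 2: 10110111 = 0xB7.
Byte 3: 10010110 = 0x96.
Byte 4: 10100000 = 0xA0.

F3 B7 96 A0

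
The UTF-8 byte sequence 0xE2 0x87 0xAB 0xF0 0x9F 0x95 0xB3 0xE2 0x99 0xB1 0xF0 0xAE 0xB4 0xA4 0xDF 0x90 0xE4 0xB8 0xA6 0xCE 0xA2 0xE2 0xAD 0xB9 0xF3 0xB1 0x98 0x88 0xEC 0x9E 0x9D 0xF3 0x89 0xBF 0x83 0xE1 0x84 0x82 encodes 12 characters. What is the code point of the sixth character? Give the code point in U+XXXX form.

U+4E26

Offset 0: leading byte 0xE2 = 11100010 → 3-byte char #1 = E2 87 AB.
Offset 3: leading byte 0xF0 = 11110000 → 4-byte char #2 = F0 9F 95 B3.
Offset 7: leading byte 0xE2 = 11100010 → 3-byte char #3 = E2 99 B1.
Offset 10: leading byte 0xF0 = 11110000 → 4-byte char #4 = F0 AE B4 A4.
Offset 14: leading byte 0xDF = 11011111 → 2-byte char #5 = DF 90.
Offset 16: leading byte 0xE4 = 11100100 → 3-byte char #6 = E4 B8 A6.
Leading byte 0xE4 = 11100100 matches 1110xxxx → 3-byte sequence.
Byte 1: 0xE4 = 11100100, payload 0100 (4 bits).
Byte 2: 0xB8 = 10111000 (10xxxxxx ✓), payload 111000.
Byte 3: 0xA6 = 10100110 (10xxxxxx ✓), payload 100110.
Concatenate: 0100111000100110 = 0x4E26 (16 bits → U+4E26).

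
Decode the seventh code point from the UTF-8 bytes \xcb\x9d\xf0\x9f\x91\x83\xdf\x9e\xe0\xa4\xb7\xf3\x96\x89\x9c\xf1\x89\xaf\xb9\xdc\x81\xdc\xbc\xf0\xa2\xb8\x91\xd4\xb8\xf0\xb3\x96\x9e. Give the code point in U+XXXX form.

Offset 0: leading byte 0xCB = 11001011 → 2-byte char #1 = CB 9D.
Offset 2: leading byte 0xF0 = 11110000 → 4-byte char #2 = F0 9F 91 83.
Offset 6: leading byte 0xDF = 11011111 → 2-byte char #3 = DF 9E.
Offset 8: leading byte 0xE0 = 11100000 → 3-byte char #4 = E0 A4 B7.
Offset 11: leading byte 0xF3 = 11110011 → 4-byte char #5 = F3 96 89 9C.
Offset 15: leading byte 0xF1 = 11110001 → 4-byte char #6 = F1 89 AF B9.
Offset 19: leading byte 0xDC = 11011100 → 2-byte char #7 = DC 81.
Leading byte 0xDC = 11011100 matches 110xxxxx → 2-byte sequence.
Byte 1: 0xDC = 11011100, payload 11100 (5 bits).
Byte 2: 0x81 = 10000001 (10xxxxxx ✓), payload 000001.
Concatenate: 11100000001 = 0x701 (11 bits → U+0701).

U+0701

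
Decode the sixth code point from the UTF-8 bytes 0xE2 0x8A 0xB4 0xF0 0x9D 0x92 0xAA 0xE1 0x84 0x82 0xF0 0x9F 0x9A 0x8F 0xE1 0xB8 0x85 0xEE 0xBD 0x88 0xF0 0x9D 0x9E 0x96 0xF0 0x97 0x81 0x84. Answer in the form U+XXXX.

Offset 0: leading byte 0xE2 = 11100010 → 3-byte char #1 = E2 8A B4.
Offset 3: leading byte 0xF0 = 11110000 → 4-byte char #2 = F0 9D 92 AA.
Offset 7: leading byte 0xE1 = 11100001 → 3-byte char #3 = E1 84 82.
Offset 10: leading byte 0xF0 = 11110000 → 4-byte char #4 = F0 9F 9A 8F.
Offset 14: leading byte 0xE1 = 11100001 → 3-byte char #5 = E1 B8 85.
Offset 17: leading byte 0xEE = 11101110 → 3-byte char #6 = EE BD 88.
Leading byte 0xEE = 11101110 matches 1110xxxx → 3-byte sequence.
Byte 1: 0xEE = 11101110, payload 1110 (4 bits).
Byte 2: 0xBD = 10111101 (10xxxxxx ✓), payload 111101.
Byte 3: 0x88 = 10001000 (10xxxxxx ✓), payload 001000.
Concatenate: 1110111101001000 = 0xEF48 (16 bits → U+EF48).

U+EF48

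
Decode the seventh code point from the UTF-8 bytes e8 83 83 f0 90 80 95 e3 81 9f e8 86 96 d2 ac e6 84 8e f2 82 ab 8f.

Offset 0: leading byte 0xE8 = 11101000 → 3-byte char #1 = E8 83 83.
Offset 3: leading byte 0xF0 = 11110000 → 4-byte char #2 = F0 90 80 95.
Offset 7: leading byte 0xE3 = 11100011 → 3-byte char #3 = E3 81 9F.
Offset 10: leading byte 0xE8 = 11101000 → 3-byte char #4 = E8 86 96.
Offset 13: leading byte 0xD2 = 11010010 → 2-byte char #5 = D2 AC.
Offset 15: leading byte 0xE6 = 11100110 → 3-byte char #6 = E6 84 8E.
Offset 18: leading byte 0xF2 = 11110010 → 4-byte char #7 = F2 82 AB 8F.
Leading byte 0xF2 = 11110010 matches 11110xxx → 4-byte sequence.
Byte 1: 0xF2 = 11110010, payload 010 (3 bits).
Byte 2: 0x82 = 10000010 (10xxxxxx ✓), payload 000010.
Byte 3: 0xAB = 10101011 (10xxxxxx ✓), payload 101011.
Byte 4: 0x8F = 10001111 (10xxxxxx ✓), payload 001111.
Concatenate: 010000010101011001111 = 0x82ACF (21 bits → U+82ACF).

U+82ACF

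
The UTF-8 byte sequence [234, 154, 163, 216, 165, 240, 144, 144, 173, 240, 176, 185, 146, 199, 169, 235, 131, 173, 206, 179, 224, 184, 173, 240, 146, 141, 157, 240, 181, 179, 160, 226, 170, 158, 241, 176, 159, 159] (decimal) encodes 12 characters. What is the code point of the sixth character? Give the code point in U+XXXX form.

U+B0ED

Offset 0: leading byte 0xEA = 11101010 → 3-byte char #1 = EA 9A A3.
Offset 3: leading byte 0xD8 = 11011000 → 2-byte char #2 = D8 A5.
Offset 5: leading byte 0xF0 = 11110000 → 4-byte char #3 = F0 90 90 AD.
Offset 9: leading byte 0xF0 = 11110000 → 4-byte char #4 = F0 B0 B9 92.
Offset 13: leading byte 0xC7 = 11000111 → 2-byte char #5 = C7 A9.
Offset 15: leading byte 0xEB = 11101011 → 3-byte char #6 = EB 83 AD.
Leading byte 0xEB = 11101011 matches 1110xxxx → 3-byte sequence.
Byte 1: 0xEB = 11101011, payload 1011 (4 bits).
Byte 2: 0x83 = 10000011 (10xxxxxx ✓), payload 000011.
Byte 3: 0xAD = 10101101 (10xxxxxx ✓), payload 101101.
Concatenate: 1011000011101101 = 0xB0ED (16 bits → U+B0ED).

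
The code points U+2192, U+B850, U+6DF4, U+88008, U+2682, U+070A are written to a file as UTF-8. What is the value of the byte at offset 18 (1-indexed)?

0x8A

1-indexed offset 18 is 0-indexed offset 17.
U+2192 → 3-byte form E2 86 92 at offsets 0–2.
U+B850 → 3-byte form EB A1 90 at offsets 3–5.
U+6DF4 → 3-byte form E6 B7 B4 at offsets 6–8.
U+88008 → 4-byte form F2 88 80 88 at offsets 9–12.
U+2682 → 3-byte form E2 9A 82 at offsets 13–15.
U+070A → 2-byte form DC 8A at offsets 16–17.
Offset 17 falls in char 6's range; it's byte 2 of DC 8A = 0x8A.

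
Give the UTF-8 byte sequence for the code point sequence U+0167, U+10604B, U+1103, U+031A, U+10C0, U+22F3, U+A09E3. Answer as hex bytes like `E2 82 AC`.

C5 A7 F4 86 81 8B E1 84 83 CC 9A E1 83 80 E2 8B B3 F2 A0 A7 A3

U+0167: 2-byte form → C5 A7.
U+10604B: 4-byte form → F4 86 81 8B.
U+1103: 3-byte form → E1 84 83.
U+031A: 2-byte form → CC 9A.
U+10C0: 3-byte form → E1 83 80.
U+22F3: 3-byte form → E2 8B B3.
U+A09E3: 4-byte form → F2 A0 A7 A3.
Concatenated (21 bytes): C5 A7 F4 86 81 8B E1 84 83 CC 9A E1 83 80 E2 8B B3 F2 A0 A7 A3.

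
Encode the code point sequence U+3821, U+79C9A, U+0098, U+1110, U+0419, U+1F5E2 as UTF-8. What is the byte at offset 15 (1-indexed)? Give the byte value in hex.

1-indexed offset 15 is 0-indexed offset 14.
U+3821 → 3-byte form E3 A0 A1 at offsets 0–2.
U+79C9A → 4-byte form F1 B9 B2 9A at offsets 3–6.
U+0098 → 2-byte form C2 98 at offsets 7–8.
U+1110 → 3-byte form E1 84 90 at offsets 9–11.
U+0419 → 2-byte form D0 99 at offsets 12–13.
U+1F5E2 → 4-byte form F0 9F 97 A2 at offsets 14–17.
Offset 14 falls in char 6's range; it's byte 1 of F0 9F 97 A2 = 0xF0.

0xF0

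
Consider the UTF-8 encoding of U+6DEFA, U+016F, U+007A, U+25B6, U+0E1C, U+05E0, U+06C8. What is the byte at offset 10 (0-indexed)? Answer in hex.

U+6DEFA → 4-byte form F1 AD BB BA at offsets 0–3.
U+016F → 2-byte form C5 AF at offsets 4–5.
U+007A → 1-byte form 7A at offsets 6–6.
U+25B6 → 3-byte form E2 96 B6 at offsets 7–9.
U+0E1C → 3-byte form E0 B8 9C at offsets 10–12.
Offset 10 falls in char 5's range; it's byte 1 of E0 B8 9C = 0xE0.

0xE0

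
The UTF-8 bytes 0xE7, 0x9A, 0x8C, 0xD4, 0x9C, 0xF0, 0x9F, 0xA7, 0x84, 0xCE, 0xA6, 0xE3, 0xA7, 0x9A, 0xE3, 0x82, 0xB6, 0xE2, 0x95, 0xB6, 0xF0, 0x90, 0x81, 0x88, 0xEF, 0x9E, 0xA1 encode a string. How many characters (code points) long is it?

Byte at offset 0: 0xE7 = 11100111 → 3-byte char (#1). Advance 3.
Byte at offset 3: 0xD4 = 11010100 → 2-byte char (#2). Advance 2.
Byte at offset 5: 0xF0 = 11110000 → 4-byte char (#3). Advance 4.
Byte at offset 9: 0xCE = 11001110 → 2-byte char (#4). Advance 2.
Byte at offset 11: 0xE3 = 11100011 → 3-byte char (#5). Advance 3.
Byte at offset 14: 0xE3 = 11100011 → 3-byte char (#6). Advance 3.
Byte at offset 17: 0xE2 = 11100010 → 3-byte char (#7). Advance 3.
Byte at offset 20: 0xF0 = 11110000 → 4-byte char (#8). Advance 4.
Byte at offset 24: 0xEF = 11101111 → 3-byte char (#9). Advance 3.
Reached end at offset 27 after 9 code points.

9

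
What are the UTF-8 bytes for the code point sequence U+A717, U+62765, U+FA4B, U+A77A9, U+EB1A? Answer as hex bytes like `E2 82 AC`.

EA 9C 97 F1 A2 9D A5 EF A9 8B F2 A7 9E A9 EE AC 9A

U+A717: 3-byte form → EA 9C 97.
U+62765: 4-byte form → F1 A2 9D A5.
U+FA4B: 3-byte form → EF A9 8B.
U+A77A9: 4-byte form → F2 A7 9E A9.
U+EB1A: 3-byte form → EE AC 9A.
Concatenated (17 bytes): EA 9C 97 F1 A2 9D A5 EF A9 8B F2 A7 9E A9 EE AC 9A.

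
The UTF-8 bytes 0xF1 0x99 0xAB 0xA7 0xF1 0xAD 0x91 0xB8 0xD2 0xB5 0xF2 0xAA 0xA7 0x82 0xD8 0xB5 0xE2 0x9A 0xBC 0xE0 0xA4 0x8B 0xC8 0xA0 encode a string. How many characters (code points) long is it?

8

Byte at offset 0: 0xF1 = 11110001 → 4-byte char (#1). Advance 4.
Byte at offset 4: 0xF1 = 11110001 → 4-byte char (#2). Advance 4.
Byte at offset 8: 0xD2 = 11010010 → 2-byte char (#3). Advance 2.
Byte at offset 10: 0xF2 = 11110010 → 4-byte char (#4). Advance 4.
Byte at offset 14: 0xD8 = 11011000 → 2-byte char (#5). Advance 2.
Byte at offset 16: 0xE2 = 11100010 → 3-byte char (#6). Advance 3.
Byte at offset 19: 0xE0 = 11100000 → 3-byte char (#7). Advance 3.
Byte at offset 22: 0xC8 = 11001000 → 2-byte char (#8). Advance 2.
Reached end at offset 24 after 8 code points.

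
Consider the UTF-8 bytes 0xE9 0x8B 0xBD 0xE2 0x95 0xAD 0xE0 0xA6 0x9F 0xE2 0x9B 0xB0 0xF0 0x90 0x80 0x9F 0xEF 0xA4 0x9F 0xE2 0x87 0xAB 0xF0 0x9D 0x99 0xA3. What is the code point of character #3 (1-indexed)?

Offset 0: leading byte 0xE9 = 11101001 → 3-byte char #1 = E9 8B BD.
Offset 3: leading byte 0xE2 = 11100010 → 3-byte char #2 = E2 95 AD.
Offset 6: leading byte 0xE0 = 11100000 → 3-byte char #3 = E0 A6 9F.
Leading byte 0xE0 = 11100000 matches 1110xxxx → 3-byte sequence.
Byte 1: 0xE0 = 11100000, payload 0000 (4 bits).
Byte 2: 0xA6 = 10100110 (10xxxxxx ✓), payload 100110.
Byte 3: 0x9F = 10011111 (10xxxxxx ✓), payload 011111.
Concatenate: 0000100110011111 = 0x99F (16 bits → U+099F).

U+099F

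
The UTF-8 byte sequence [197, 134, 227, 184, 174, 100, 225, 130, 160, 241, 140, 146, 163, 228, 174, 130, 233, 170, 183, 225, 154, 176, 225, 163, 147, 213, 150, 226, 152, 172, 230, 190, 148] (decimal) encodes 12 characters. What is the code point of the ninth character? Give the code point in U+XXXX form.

Offset 0: leading byte 0xC5 = 11000101 → 2-byte char #1 = C5 86.
Offset 2: leading byte 0xE3 = 11100011 → 3-byte char #2 = E3 B8 AE.
Offset 5: leading byte 0x64 = 01100100 → 1-byte char #3 = 64.
Offset 6: leading byte 0xE1 = 11100001 → 3-byte char #4 = E1 82 A0.
Offset 9: leading byte 0xF1 = 11110001 → 4-byte char #5 = F1 8C 92 A3.
Offset 13: leading byte 0xE4 = 11100100 → 3-byte char #6 = E4 AE 82.
Offset 16: leading byte 0xE9 = 11101001 → 3-byte char #7 = E9 AA B7.
Offset 19: leading byte 0xE1 = 11100001 → 3-byte char #8 = E1 9A B0.
Offset 22: leading byte 0xE1 = 11100001 → 3-byte char #9 = E1 A3 93.
Leading byte 0xE1 = 11100001 matches 1110xxxx → 3-byte sequence.
Byte 1: 0xE1 = 11100001, payload 0001 (4 bits).
Byte 2: 0xA3 = 10100011 (10xxxxxx ✓), payload 100011.
Byte 3: 0x93 = 10010011 (10xxxxxx ✓), payload 010011.
Concatenate: 0001100011010011 = 0x18D3 (16 bits → U+18D3).

U+18D3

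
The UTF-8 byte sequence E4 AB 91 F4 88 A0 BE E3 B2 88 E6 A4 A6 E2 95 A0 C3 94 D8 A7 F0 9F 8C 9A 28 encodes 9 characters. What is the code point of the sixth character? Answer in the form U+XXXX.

U+00D4

Offset 0: leading byte 0xE4 = 11100100 → 3-byte char #1 = E4 AB 91.
Offset 3: leading byte 0xF4 = 11110100 → 4-byte char #2 = F4 88 A0 BE.
Offset 7: leading byte 0xE3 = 11100011 → 3-byte char #3 = E3 B2 88.
Offset 10: leading byte 0xE6 = 11100110 → 3-byte char #4 = E6 A4 A6.
Offset 13: leading byte 0xE2 = 11100010 → 3-byte char #5 = E2 95 A0.
Offset 16: leading byte 0xC3 = 11000011 → 2-byte char #6 = C3 94.
Leading byte 0xC3 = 11000011 matches 110xxxxx → 2-byte sequence.
Byte 1: 0xC3 = 11000011, payload 00011 (5 bits).
Byte 2: 0x94 = 10010100 (10xxxxxx ✓), payload 010100.
Concatenate: 00011010100 = 0xD4 (11 bits → U+00D4).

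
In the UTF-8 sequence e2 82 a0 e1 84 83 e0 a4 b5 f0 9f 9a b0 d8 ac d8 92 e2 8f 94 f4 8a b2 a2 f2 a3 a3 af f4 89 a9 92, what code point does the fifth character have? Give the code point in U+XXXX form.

U+062C

Offset 0: leading byte 0xE2 = 11100010 → 3-byte char #1 = E2 82 A0.
Offset 3: leading byte 0xE1 = 11100001 → 3-byte char #2 = E1 84 83.
Offset 6: leading byte 0xE0 = 11100000 → 3-byte char #3 = E0 A4 B5.
Offset 9: leading byte 0xF0 = 11110000 → 4-byte char #4 = F0 9F 9A B0.
Offset 13: leading byte 0xD8 = 11011000 → 2-byte char #5 = D8 AC.
Leading byte 0xD8 = 11011000 matches 110xxxxx → 2-byte sequence.
Byte 1: 0xD8 = 11011000, payload 11000 (5 bits).
Byte 2: 0xAC = 10101100 (10xxxxxx ✓), payload 101100.
Concatenate: 11000101100 = 0x62C (11 bits → U+062C).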